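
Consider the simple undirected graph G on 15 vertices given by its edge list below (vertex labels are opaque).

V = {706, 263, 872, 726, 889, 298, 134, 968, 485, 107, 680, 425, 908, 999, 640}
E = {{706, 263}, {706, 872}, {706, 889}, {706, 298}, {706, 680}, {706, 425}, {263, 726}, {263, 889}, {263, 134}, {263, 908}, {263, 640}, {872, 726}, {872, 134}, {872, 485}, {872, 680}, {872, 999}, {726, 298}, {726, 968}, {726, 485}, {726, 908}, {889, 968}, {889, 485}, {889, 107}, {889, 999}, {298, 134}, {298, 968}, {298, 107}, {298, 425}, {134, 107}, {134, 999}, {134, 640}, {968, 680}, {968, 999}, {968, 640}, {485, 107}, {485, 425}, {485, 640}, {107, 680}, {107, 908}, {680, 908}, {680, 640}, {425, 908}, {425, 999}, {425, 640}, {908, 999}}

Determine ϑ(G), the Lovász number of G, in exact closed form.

deg(872) = 6; N(872) = {706, 726, 134, 485, 680, 999}.
deg(706) = 6; N(706) = {263, 872, 889, 298, 680, 425}.
Vertex 134 has 6 neighbors: 263, 872, 298, 107, 999, 640.
Vertex 726 has 6 neighbors: 263, 872, 298, 968, 485, 908.
Every vertex has degree 6 (N=15); Kneser-type, 2-subsets of [6].
spec(A) ≈ [6.0, 1.0, -3.0] (distinct, 6 d.p.).
ϑ = −N·λ_min/(λ_max−λ_min) = −15·(-3)/(6−(-3)) = 5.
= 5.00000… (decimal).

5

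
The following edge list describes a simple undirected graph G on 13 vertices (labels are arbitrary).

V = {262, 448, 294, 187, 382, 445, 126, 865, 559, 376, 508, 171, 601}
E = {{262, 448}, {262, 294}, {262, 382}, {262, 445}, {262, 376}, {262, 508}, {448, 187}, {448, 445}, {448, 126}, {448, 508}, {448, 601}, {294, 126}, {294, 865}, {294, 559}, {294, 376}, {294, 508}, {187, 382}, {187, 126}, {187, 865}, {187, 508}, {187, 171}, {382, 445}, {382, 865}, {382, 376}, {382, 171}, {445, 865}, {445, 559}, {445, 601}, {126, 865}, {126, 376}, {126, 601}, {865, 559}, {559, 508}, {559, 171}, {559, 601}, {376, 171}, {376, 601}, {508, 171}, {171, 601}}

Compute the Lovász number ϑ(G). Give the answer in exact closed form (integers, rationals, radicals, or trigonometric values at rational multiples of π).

sqrt(13)

deg(601) = 6; N(601) = {448, 445, 126, 559, 376, 171}.
Vertex 126 has 6 neighbors: 448, 294, 187, 865, 376, 601.
Vertex 559 has 6 neighbors: 294, 445, 865, 508, 171, 601.
Vertex 294 has 6 neighbors: 262, 126, 865, 559, 376, 508.
G on 13 vertices is 6-regular; Paley(13): SR with (k,λ,μ)=(6,2,3).
spec(A) ≈ [6.0, 1.302776, -2.302776] (distinct, 6 d.p.).
ϑ = −N·λ_min/(λ_max−λ_min) = −13·(-sqrt(13)/2 - 1/2)/(6−(-sqrt(13)/2 - 1/2)) = sqrt(13).
≈ 3.60555 (to 5 d.p.).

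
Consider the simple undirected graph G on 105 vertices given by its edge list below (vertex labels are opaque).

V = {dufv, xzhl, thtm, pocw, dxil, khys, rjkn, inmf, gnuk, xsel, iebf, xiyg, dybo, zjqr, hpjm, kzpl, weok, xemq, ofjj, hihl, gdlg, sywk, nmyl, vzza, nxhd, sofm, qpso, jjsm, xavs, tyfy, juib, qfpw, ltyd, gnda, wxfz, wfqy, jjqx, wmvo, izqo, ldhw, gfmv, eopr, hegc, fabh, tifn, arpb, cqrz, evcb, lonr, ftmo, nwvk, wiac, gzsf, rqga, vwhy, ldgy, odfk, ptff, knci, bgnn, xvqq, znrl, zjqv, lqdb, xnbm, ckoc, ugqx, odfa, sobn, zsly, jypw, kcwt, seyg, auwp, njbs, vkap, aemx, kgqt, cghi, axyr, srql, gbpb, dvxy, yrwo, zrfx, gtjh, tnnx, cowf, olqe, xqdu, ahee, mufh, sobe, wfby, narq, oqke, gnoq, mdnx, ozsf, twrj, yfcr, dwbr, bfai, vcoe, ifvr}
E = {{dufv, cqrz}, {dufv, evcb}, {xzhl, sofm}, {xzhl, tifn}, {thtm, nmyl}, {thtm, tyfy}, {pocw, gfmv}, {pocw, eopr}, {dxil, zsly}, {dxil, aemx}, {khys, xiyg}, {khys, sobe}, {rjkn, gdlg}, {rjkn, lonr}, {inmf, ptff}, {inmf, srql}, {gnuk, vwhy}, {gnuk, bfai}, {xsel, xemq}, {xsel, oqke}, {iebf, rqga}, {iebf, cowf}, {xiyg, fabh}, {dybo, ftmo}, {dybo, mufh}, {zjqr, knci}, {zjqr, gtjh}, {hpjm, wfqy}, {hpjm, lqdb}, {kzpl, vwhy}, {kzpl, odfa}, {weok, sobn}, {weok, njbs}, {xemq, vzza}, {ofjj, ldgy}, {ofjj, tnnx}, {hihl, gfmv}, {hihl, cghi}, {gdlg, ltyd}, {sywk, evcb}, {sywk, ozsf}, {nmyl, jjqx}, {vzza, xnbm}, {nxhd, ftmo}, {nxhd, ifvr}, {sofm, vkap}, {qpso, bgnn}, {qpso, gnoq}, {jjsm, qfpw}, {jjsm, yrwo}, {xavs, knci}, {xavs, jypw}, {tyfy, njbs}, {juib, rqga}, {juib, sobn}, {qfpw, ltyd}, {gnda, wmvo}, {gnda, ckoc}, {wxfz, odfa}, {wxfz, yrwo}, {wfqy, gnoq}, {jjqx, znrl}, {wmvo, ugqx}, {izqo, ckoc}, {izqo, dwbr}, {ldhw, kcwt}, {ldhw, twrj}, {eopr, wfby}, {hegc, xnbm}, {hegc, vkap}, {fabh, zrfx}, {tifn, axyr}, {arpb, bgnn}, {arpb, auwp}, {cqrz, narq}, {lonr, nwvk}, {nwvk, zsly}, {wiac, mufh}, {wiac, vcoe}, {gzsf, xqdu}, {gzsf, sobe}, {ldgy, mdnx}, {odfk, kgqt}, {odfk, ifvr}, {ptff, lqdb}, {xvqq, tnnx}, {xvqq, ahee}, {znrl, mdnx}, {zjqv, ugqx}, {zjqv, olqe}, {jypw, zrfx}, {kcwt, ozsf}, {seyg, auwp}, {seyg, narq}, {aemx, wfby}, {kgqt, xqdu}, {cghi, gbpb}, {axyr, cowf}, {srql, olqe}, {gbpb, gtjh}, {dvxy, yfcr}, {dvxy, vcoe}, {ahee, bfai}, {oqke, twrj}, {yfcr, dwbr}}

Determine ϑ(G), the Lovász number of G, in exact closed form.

105*cos(pi/105)/(cos(pi/105) + 1)

N(gnuk) = {vwhy, bfai}, |N(gnuk)| = 2.
deg(twrj) = 2; N(twrj) = {ldhw, oqke}.
N(vzza) = {xemq, xnbm}, |N(vzza)| = 2.
Vertex kzpl has 2 neighbors: vwhy, odfa.
G on 105 vertices is 2-regular; connected 2-regular on 105 ⇒ C_{105}.
Distinct eigenvalues (to 4 d.p.): [2.0, 1.9964, 1.9857, 1.9679, 1.943, 1.9111, 1.8725, 1.8271, 1.7752, 1.7169, 1.6525, 1.5821, 1.5061, 1.4248, 1.3383, 1.247, 1.1512, 1.0514, 0.9477, 0.8407, 0.7307, 0.618, 0.5032, 0.3865, 0.2685, 0.1495, 0.0299, -0.0897, -0.2091, -0.3276, -0.445, -0.5609, -0.6747, -0.7861, -0.8946, -1.0, -1.1018, -1.1996, -1.2932, -1.3821, -1.4661, -1.5448, -1.618, -1.6854, -1.7468, -1.8019, -1.8506, -1.8927, -1.9279, -1.9563, -1.9777, -1.9919, -1.9991].
−105·(-2*cos(pi/105)) / ((2)−(-2*cos(pi/105))) = 105*cos(pi/105)/(cos(pi/105) + 1) = ϑ(G).
Numerically 52.48825.
52 ≤ 105*cos(pi/105)/(cos(pi/105) + 1) ≤ 53: both strict.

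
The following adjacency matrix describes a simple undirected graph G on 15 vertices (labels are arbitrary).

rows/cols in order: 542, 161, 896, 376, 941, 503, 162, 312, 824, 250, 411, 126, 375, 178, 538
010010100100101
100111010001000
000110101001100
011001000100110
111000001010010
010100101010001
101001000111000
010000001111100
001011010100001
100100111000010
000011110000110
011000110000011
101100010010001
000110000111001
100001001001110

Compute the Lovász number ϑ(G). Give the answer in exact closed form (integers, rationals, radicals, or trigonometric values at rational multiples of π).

5

Vertex 375 has 6 neighbors: 542, 896, 376, 312, 411, 538.
Vertex 542 has 6 neighbors: 161, 941, 162, 250, 375, 538.
deg(538) = 6; N(538) = {542, 503, 824, 126, 375, 178}.
deg(503) = 6; N(503) = {161, 376, 162, 824, 411, 538}.
Every vertex has degree 6 (N=15); this is K(6,2), the Kneser graph.
The 3 distinct eigenvalues: [6.0, 1.0, -3.0].
Lovász: ϑ = −15(-3)/(6+-1*(-3)) = 5.
Numerically 5.000000.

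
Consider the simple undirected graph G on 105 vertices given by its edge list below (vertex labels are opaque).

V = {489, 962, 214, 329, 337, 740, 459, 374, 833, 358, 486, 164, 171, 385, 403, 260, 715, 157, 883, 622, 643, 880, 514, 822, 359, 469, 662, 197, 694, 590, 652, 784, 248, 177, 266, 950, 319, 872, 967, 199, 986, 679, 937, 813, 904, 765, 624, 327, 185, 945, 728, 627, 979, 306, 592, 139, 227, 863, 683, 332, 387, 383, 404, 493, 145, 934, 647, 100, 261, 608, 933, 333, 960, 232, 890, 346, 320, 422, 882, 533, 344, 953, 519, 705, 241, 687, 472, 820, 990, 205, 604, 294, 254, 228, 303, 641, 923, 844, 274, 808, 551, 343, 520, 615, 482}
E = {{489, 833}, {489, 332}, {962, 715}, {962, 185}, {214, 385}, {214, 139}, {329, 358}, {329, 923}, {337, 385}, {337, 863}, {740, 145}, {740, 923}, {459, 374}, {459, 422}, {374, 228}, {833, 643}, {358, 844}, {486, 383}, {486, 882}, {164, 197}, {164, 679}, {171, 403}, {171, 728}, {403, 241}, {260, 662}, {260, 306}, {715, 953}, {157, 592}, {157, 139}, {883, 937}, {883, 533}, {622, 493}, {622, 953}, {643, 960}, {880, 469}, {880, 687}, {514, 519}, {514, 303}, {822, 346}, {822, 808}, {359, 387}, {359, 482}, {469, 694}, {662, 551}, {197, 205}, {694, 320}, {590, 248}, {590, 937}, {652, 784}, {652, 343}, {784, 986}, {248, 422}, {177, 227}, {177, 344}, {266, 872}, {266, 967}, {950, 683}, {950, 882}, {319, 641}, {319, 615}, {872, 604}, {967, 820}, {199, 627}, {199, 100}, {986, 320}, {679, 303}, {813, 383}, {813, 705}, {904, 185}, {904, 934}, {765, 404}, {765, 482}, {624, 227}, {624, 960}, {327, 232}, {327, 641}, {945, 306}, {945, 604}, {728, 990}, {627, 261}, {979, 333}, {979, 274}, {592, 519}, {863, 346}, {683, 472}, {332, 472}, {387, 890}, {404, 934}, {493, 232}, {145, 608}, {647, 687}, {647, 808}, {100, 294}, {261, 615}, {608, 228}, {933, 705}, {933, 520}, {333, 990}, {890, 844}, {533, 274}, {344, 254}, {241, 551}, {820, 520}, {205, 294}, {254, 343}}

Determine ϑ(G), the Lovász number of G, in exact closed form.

deg(962) = 2; N(962) = {715, 185}.
N(344) = {177, 254}, |N(344)| = 2.
N(472) = {683, 332}, |N(472)| = 2.
deg(662) = 2; N(662) = {260, 551}.
105-vertex 2-regular graph: the odd cycle C_{105}.
spec(A) ≈ [2.0, 1.99642, 1.98569, 1.96786, 1.94298, 1.91115, 1.87247, 1.82709, 1.77517, 1.7169, 1.65248, 1.58214, 1.50614, 1.42475, 1.33826, 1.24698, 1.15123, 1.05137, 0.94774, 0.84071, 0.73068, 0.61803, 0.50317, 0.38651, 0.26847, 0.14946, 0.02992, -0.08973, -0.20906, -0.32764, -0.44504, -0.56085, -0.67466, -0.78605, -0.89463, -1.0, -1.10179, -1.19964, -1.2932, -1.38213, -1.4661, -1.54483, -1.61803, -1.68544, -1.74682, -1.80194, -1.85061, -1.89265, -1.92793, -1.9563, -1.97766, -1.99195, -1.9991] (distinct, 5 d.p.).
Lovász (edge-transitive): ϑ = −105·(-2*cos(pi/105))/((2)−(-2*cos(pi/105))) = 105*cos(pi/105)/(cos(pi/105) + 1).
ϑ(G) ≈ 52.488248718.
α=52, χ(Ḡ)=53; ϑ=105*cos(pi/105)/(cos(pi/105) + 1) lies between (both strict).

105*cos(pi/105)/(cos(pi/105) + 1)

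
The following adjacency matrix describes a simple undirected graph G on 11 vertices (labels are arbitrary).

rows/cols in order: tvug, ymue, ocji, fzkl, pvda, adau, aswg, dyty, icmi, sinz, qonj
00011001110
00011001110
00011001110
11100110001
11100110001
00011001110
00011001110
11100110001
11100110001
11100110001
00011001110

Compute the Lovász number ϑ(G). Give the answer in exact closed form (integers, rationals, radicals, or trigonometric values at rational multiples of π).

Vertex pvda has 6 neighbors: tvug, ymue, ocji, adau, aswg, qonj.
Vertex qonj has 5 neighbors: fzkl, pvda, dyty, icmi, sinz.
Vertex icmi has 6 neighbors: tvug, ymue, ocji, adau, aswg, qonj.
Vertex ocji has 5 neighbors: fzkl, pvda, dyty, icmi, sinz.
K_{6,5} (perfect); ϑ(G) = α(G) = max{6,5} = 6.
= 6.000000… (decimal).
Check 6 ≤ 6 ≤ 6: collapsed.

6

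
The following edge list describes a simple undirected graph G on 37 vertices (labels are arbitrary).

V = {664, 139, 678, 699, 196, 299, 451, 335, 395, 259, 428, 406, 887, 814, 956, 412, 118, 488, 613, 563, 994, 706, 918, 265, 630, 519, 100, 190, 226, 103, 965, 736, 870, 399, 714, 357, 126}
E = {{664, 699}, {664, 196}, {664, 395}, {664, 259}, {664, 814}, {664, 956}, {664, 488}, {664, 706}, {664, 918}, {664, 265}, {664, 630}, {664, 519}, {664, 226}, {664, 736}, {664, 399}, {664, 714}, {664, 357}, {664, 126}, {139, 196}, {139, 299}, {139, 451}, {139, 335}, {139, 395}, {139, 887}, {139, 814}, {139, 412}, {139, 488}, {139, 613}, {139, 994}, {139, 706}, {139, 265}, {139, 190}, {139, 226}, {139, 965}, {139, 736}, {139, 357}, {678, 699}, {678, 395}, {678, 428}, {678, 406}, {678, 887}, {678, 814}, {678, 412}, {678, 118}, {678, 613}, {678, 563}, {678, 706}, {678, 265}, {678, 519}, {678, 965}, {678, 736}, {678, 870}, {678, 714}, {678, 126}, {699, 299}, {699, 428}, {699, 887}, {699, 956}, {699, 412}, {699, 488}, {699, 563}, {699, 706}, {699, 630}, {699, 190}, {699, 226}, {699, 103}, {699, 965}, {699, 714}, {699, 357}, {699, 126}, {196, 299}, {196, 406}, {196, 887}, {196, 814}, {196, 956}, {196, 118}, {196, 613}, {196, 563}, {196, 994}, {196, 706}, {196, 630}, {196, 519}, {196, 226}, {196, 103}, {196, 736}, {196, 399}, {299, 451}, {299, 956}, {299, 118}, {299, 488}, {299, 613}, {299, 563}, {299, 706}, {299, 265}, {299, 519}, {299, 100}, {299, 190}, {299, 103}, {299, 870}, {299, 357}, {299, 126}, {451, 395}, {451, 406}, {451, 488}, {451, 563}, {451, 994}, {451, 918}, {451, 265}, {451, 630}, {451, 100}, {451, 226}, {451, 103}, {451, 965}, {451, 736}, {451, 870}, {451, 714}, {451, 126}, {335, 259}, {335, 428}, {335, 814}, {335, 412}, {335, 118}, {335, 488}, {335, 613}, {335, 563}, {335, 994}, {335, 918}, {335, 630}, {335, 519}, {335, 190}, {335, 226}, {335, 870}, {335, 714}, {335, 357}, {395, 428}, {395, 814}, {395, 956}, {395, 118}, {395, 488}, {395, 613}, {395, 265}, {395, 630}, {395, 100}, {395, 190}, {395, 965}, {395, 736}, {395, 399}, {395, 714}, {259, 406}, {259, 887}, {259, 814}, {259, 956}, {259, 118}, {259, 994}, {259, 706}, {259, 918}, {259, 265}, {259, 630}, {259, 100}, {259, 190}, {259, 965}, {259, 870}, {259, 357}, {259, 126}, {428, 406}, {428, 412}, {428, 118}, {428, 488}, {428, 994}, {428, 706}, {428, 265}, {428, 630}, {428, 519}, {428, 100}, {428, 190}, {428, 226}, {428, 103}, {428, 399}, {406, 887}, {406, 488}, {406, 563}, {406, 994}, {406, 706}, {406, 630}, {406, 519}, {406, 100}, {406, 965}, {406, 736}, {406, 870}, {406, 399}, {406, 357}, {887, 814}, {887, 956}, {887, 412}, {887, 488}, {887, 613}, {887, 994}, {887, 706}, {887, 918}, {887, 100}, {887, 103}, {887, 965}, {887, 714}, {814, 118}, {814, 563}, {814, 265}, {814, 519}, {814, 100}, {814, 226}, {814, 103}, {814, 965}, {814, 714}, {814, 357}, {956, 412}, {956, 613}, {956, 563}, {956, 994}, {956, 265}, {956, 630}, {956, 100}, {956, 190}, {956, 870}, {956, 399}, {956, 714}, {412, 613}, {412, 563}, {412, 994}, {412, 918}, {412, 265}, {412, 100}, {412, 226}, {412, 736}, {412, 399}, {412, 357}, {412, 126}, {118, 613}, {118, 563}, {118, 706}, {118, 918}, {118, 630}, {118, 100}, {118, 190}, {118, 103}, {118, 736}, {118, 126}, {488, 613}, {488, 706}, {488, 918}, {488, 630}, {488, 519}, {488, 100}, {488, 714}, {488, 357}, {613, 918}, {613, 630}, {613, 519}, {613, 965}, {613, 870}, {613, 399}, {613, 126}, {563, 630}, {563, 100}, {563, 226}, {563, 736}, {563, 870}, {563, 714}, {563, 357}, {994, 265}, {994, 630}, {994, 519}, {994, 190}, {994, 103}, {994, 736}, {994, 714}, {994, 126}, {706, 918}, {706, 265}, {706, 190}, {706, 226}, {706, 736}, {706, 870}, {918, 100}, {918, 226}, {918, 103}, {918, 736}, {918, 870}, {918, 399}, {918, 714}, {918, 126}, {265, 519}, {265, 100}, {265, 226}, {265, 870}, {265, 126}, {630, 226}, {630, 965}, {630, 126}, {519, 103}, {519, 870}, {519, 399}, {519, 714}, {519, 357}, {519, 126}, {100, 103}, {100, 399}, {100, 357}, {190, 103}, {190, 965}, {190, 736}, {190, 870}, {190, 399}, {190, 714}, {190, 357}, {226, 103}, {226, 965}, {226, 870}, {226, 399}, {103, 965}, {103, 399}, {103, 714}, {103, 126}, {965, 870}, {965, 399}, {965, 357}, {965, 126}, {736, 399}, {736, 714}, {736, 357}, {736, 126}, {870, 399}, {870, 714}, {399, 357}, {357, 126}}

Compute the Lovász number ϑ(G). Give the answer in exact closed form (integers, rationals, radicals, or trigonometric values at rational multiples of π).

sqrt(37)

N(406) = {678, 196, 451, 259, 428, 887, 488, 563, 994, 706, 630, 519, 100, 965, 736, 870, 399, 357}, |N(406)| = 18.
Vertex 563 has 18 neighbors: 678, 699, 196, 299, 451, 335, 406, 814, 956, 412, 118, 630, 100, 226, 736, 870, 714, 357.
N(965) = {139, 678, 699, 451, 395, 259, 406, 887, 814, 613, 630, 190, 226, 103, 870, 399, 357, 126}, |N(965)| = 18.
deg(126) = 18; N(126) = {664, 678, 699, 299, 451, 259, 412, 118, 613, 994, 918, 265, 630, 519, 103, 965, 736, 357}.
37-vertex 18-regular graph: SR(37,18,8,9) — a Paley graph.
A has 3 distinct eigenvalues ≈ [18.0, 2.54138, -3.54138].
With N=37: ϑ(G) = 37·(-(-sqrt(37)/2 - 1/2))/(18−(-sqrt(37)/2 - 1/2)) = sqrt(37).
ϑ(G) ≈ 6.0828.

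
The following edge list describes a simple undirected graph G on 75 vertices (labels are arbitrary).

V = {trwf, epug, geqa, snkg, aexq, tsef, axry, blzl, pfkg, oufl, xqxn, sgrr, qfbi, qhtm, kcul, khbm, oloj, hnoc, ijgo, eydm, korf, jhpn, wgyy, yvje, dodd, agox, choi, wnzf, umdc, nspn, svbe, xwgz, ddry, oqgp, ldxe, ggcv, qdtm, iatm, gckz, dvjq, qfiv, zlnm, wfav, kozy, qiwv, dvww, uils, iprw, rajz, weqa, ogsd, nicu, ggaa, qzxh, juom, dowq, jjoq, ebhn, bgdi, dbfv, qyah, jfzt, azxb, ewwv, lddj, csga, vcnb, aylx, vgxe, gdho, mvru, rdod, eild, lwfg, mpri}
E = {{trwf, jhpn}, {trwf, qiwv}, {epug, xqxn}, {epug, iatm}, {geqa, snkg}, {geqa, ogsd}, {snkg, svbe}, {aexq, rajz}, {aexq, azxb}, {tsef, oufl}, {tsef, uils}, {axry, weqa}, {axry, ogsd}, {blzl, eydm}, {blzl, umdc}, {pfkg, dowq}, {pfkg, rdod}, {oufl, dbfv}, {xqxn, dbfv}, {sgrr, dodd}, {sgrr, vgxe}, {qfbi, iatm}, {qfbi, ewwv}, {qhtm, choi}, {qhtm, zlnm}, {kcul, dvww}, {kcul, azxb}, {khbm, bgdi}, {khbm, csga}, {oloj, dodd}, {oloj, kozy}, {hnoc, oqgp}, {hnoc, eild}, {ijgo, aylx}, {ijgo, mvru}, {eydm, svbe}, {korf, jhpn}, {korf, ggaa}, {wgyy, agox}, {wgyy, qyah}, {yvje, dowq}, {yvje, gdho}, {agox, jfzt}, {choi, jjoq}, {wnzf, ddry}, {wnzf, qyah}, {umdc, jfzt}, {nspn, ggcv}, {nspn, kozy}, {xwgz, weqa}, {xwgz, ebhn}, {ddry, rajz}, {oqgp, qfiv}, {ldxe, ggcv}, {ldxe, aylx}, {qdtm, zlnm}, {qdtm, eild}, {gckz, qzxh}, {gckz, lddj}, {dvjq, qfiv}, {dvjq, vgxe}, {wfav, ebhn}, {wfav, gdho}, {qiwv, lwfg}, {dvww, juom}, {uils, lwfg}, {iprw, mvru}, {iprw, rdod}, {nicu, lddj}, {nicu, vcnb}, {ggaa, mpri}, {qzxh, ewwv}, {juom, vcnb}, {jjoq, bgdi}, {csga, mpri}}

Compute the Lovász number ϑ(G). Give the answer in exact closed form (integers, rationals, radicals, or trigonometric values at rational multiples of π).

N(ldxe) = {ggcv, aylx}, |N(ldxe)| = 2.
N(agox) = {wgyy, jfzt}, |N(agox)| = 2.
Vertex qfiv has 2 neighbors: oqgp, dvjq.
N(xqxn) = {epug, dbfv}, |N(xqxn)| = 2.
75-vertex 2-regular graph: a single 75-cycle (edge-transitive).
The 38 distinct eigenvalues: [2.0, 1.99299, 1.97199, 1.93717, 1.88875, 1.82709, 1.75261, 1.66584, 1.56739, 1.45794, 1.33826, 1.2092, 1.07165, 0.92659, 0.77503, 0.61803, 0.4567, 0.29217, 0.12558, -0.04188, -0.20906, -0.37476, -0.53784, -0.69714, -0.85156, -1.0, -1.14143, -1.27485, -1.39933, -1.51399, -1.61803, -1.71073, -1.79142, -1.85955, -1.91464, -1.9563, -1.98423, -1.99825].
ϑ = −N·λ_min/(λ_max−λ_min) = −75·(-2*cos(pi/75))/(2−(-2*cos(pi/75))) = 75*cos(pi/75)/(cos(pi/75) + 1).
≈ 37.4835 (to 4 d.p.).
Sandwich: α(G)=37 ≤ ϑ(G)=75*cos(pi/75)/(cos(pi/75) + 1) ≤ χ(Ḡ)=38 (both strict).

75*cos(pi/75)/(cos(pi/75) + 1)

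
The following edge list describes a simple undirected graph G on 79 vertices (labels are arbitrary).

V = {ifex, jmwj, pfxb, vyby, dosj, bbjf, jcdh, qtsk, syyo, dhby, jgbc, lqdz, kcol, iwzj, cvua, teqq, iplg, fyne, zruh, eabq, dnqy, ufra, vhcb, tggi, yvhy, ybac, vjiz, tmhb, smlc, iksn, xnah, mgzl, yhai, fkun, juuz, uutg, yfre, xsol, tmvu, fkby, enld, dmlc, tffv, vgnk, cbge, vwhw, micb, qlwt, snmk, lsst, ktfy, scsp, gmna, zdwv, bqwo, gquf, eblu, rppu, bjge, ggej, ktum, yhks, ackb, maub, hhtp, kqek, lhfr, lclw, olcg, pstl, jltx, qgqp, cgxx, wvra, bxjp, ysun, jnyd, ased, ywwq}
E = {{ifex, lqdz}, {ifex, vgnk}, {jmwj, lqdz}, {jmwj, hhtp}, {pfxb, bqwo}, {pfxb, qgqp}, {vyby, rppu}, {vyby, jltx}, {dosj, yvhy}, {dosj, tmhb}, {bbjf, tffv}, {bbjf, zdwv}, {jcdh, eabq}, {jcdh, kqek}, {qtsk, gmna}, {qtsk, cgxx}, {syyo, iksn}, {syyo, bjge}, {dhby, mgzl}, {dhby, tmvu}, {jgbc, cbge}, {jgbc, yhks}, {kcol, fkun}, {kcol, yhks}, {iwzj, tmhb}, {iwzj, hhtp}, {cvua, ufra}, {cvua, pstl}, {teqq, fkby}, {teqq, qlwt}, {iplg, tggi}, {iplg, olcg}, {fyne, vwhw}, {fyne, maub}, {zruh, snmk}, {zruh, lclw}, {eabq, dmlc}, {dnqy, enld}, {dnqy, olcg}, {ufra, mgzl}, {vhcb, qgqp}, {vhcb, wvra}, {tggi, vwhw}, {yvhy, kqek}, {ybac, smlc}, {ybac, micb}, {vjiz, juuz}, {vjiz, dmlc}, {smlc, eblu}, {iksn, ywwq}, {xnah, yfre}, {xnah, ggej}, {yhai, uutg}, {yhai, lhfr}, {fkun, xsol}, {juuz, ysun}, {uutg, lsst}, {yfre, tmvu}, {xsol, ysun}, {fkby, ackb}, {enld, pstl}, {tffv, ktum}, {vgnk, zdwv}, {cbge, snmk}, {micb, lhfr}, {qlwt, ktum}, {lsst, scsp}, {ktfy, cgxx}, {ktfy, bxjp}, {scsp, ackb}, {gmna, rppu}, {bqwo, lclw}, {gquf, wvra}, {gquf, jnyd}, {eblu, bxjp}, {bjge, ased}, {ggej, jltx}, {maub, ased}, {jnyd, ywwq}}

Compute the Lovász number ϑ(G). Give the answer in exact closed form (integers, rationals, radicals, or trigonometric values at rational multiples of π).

N(vhcb) = {qgqp, wvra}, |N(vhcb)| = 2.
Vertex xsol has 2 neighbors: fkun, ysun.
deg(iwzj) = 2; N(iwzj) = {tmhb, hhtp}.
N(ggej) = {xnah, jltx}, |N(ggej)| = 2.
deg(v) = 2 for all v (|V|=79); this is C_{79}, the 79-cycle.
spec(A) ≈ [2.0, 1.994, 1.975, 1.943, 1.9, 1.844, 1.777, 1.698, 1.609, 1.509, 1.4, 1.282, 1.156, 1.023, 0.883, 0.738, 0.588, 0.434, 0.277, 0.119, -0.04, -0.199, -0.356, -0.511, -0.663, -0.811, -0.954, -1.09, -1.22, -1.342, -1.456, -1.56, -1.655, -1.739, -1.812, -1.873, -1.923, -1.961, -1.986, -1.998] (distinct, 3 d.p.).
ϑ = −N·λ_min/(λ_max−λ_min) = −79·(-2*cos(pi/79))/(2−(-2*cos(pi/79))) = 79*cos(pi/79)/(cos(pi/79) + 1).
≈ 39.484379420 (to 9 d.p.).
39 ≤ 79*cos(pi/79)/(cos(pi/79) + 1) ≤ 40: both strict.

79*cos(pi/79)/(cos(pi/79) + 1)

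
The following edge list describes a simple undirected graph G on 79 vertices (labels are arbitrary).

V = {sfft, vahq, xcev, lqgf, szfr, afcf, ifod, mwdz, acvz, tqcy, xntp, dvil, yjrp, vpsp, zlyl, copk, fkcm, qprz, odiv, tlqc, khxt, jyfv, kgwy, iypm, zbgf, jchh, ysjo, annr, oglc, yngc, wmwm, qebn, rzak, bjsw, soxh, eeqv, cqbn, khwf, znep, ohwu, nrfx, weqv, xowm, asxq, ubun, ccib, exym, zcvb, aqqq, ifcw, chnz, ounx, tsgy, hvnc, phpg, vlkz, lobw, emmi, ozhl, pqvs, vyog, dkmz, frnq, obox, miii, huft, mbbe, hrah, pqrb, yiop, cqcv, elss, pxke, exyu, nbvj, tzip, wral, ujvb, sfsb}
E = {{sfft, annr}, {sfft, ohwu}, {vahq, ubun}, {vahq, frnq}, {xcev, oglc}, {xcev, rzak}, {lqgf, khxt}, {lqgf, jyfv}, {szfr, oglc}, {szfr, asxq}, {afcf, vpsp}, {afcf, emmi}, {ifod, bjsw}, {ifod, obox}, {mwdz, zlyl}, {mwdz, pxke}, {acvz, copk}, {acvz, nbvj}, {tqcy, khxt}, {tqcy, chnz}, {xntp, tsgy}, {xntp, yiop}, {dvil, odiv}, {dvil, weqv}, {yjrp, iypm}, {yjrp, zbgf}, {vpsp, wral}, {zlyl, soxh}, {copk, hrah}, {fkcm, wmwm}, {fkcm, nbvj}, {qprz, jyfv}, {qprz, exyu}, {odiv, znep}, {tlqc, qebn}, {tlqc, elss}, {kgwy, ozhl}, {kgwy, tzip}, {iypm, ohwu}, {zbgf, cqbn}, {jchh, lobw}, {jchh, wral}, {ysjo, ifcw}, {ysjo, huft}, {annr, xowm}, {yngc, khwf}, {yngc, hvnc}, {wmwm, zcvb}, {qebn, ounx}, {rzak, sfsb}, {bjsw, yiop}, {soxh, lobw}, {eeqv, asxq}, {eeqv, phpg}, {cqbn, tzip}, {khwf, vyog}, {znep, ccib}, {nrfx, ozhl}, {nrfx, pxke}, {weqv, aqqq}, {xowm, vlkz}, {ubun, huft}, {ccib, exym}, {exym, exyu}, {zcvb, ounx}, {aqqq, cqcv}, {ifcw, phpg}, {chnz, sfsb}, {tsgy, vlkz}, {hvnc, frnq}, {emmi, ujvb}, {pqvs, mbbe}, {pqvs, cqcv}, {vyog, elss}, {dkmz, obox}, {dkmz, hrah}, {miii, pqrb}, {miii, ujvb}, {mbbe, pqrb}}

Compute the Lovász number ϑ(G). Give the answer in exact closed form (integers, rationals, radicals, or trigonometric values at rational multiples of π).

79*cos(pi/79)/(cos(pi/79) + 1)

N(nbvj) = {acvz, fkcm}, |N(nbvj)| = 2.
N(iypm) = {yjrp, ohwu}, |N(iypm)| = 2.
Vertex eeqv has 2 neighbors: asxq, phpg.
N(tqcy) = {khxt, chnz}, |N(tqcy)| = 2.
deg(v) = 2 for all v (|V|=79); this is C_{79}, the 79-cycle.
A has 40 distinct eigenvalues ≈ [2.0, 1.99368, 1.97475, 1.94334, 1.89964, 1.84393, 1.77657, 1.69797, 1.60863, 1.50913, 1.40008, 1.28219, 1.15618, 1.02287, 0.88309, 0.73773, 0.5877, 0.43396, 0.27747, 0.11923, -0.03976, -0.19851, -0.356, -0.51123, -0.66324, -0.81105, -0.95374, -1.09039, -1.22015, -1.3422, -1.45576, -1.56011, -1.65461, -1.73864, -1.81168, -1.87327, -1.92301, -1.96059, -1.98578, -1.99842].
Lovász: ϑ = −79(-2*cos(pi/79))/(2+-(-1)*2*cos(pi/79)) = 79*cos(pi/79)/(cos(pi/79) + 1).
Numerically 39.4844.
Lovász sandwich 39 ≤ 79*cos(pi/79)/(cos(pi/79) + 1) ≤ 40: both strict.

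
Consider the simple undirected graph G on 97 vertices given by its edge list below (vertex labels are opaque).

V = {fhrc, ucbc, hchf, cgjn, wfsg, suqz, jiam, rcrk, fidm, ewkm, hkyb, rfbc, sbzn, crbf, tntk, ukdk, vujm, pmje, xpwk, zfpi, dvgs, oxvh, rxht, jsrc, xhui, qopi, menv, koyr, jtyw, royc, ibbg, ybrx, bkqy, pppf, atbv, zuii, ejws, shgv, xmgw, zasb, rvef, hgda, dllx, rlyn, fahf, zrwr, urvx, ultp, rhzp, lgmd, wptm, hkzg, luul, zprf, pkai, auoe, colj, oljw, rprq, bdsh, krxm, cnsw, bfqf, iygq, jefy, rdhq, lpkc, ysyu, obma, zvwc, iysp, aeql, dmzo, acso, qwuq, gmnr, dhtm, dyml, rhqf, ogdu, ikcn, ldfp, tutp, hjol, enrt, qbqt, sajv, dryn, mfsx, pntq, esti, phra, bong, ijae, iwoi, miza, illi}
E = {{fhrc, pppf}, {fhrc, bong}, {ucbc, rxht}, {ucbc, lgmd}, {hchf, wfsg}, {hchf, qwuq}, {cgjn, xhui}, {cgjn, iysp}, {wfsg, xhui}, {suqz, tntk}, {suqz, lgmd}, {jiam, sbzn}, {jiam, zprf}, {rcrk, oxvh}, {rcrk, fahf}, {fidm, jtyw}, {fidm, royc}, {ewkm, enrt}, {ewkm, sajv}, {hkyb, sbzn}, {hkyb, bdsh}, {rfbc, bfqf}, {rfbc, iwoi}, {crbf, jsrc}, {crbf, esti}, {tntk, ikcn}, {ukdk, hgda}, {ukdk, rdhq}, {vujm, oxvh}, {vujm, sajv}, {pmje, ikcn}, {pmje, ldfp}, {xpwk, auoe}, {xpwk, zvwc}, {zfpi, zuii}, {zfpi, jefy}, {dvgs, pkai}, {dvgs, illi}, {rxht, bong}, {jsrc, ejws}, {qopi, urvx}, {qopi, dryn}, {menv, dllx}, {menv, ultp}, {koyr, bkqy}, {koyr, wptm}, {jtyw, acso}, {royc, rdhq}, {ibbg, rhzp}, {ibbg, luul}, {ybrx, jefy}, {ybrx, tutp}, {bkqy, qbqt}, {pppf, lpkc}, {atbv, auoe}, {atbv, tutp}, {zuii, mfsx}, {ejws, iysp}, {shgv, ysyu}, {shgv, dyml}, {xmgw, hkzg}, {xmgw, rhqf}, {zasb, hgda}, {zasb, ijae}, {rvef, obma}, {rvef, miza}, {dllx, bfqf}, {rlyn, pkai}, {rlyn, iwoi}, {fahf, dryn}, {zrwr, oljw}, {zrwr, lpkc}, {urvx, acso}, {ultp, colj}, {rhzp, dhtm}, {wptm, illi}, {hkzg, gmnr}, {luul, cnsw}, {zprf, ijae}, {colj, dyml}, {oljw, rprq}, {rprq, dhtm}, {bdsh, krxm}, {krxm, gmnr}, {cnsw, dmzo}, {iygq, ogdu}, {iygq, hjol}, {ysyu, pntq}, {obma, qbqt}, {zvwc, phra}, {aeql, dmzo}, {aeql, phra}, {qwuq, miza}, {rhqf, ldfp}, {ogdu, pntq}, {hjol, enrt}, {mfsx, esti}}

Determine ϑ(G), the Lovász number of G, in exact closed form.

97*cos(pi/97)/(cos(pi/97) + 1)

Vertex zrwr has 2 neighbors: oljw, lpkc.
Vertex iysp has 2 neighbors: cgjn, ejws.
N(fahf) = {rcrk, dryn}, |N(fahf)| = 2.
deg(suqz) = 2; N(suqz) = {tntk, lgmd}.
Regular of degree 2 on 97 vertices: connected 2-regular on 97 ⇒ C_{97}.
A has 49 distinct eigenvalues ≈ [2.0, 1.9958, 1.9832, 1.9624, 1.9332, 1.896, 1.8508, 1.7979, 1.7374, 1.6697, 1.5949, 1.5134, 1.4256, 1.3318, 1.2325, 1.1279, 1.0186, 0.9051, 0.7878, 0.6671, 0.5437, 0.4179, 0.2905, 0.1618, 0.0324, -0.0971, -0.2262, -0.3544, -0.481, -0.6057, -0.7278, -0.8469, -0.9624, -1.0738, -1.1808, -1.2828, -1.3794, -1.4703, -1.555, -1.6331, -1.7044, -1.7686, -1.8253, -1.8744, -1.9156, -1.9488, -1.9738, -1.9906, -1.999].
Lovász: ϑ = −97(-2*cos(pi/97))/(2+-(-1)*2*cos(pi/97)) = 97*cos(pi/97)/(cos(pi/97) + 1).
Numerically 48.487279.
Sandwich: α(G)=48 ≤ ϑ(G)=97*cos(pi/97)/(cos(pi/97) + 1) ≤ χ(Ḡ)=49 (both strict).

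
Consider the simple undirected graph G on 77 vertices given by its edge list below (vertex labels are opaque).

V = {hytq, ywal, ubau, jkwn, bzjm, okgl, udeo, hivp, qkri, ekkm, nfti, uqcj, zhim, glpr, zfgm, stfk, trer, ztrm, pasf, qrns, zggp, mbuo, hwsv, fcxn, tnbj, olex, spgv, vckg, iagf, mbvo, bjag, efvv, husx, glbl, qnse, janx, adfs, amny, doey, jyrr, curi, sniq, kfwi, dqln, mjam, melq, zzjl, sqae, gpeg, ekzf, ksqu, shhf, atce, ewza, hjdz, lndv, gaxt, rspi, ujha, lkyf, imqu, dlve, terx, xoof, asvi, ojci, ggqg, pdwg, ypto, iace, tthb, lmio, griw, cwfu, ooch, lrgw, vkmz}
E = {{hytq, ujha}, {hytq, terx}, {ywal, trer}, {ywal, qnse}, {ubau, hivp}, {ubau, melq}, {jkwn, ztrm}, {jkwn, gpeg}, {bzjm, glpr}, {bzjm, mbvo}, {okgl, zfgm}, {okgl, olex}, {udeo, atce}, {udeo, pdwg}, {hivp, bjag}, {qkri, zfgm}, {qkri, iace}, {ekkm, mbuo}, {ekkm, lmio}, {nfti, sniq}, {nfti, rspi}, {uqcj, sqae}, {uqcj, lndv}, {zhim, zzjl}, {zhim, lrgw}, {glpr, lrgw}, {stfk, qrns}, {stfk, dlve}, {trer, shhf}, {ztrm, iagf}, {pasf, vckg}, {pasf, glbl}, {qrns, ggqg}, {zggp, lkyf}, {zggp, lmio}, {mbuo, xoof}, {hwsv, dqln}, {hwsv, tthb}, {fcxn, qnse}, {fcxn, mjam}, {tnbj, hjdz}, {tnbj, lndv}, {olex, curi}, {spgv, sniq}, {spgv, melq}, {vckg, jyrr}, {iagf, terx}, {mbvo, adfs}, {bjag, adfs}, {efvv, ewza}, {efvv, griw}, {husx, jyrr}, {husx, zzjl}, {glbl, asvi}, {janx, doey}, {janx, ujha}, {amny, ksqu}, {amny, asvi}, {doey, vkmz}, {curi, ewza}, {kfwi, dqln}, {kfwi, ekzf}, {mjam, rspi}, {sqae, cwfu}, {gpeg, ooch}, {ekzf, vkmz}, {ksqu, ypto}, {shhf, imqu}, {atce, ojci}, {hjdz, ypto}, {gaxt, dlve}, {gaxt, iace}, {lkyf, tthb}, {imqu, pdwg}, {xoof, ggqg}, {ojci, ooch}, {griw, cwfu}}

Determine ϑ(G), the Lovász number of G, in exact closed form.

Vertex ywal has 2 neighbors: trer, qnse.
Vertex rspi has 2 neighbors: nfti, mjam.
N(lrgw) = {zhim, glpr}, |N(lrgw)| = 2.
Vertex udeo has 2 neighbors: atce, pdwg.
Regular of degree 2 on 77 vertices: this is C_{77}, the 77-cycle.
The 39 distinct eigenvalues: [2.0, 1.993345, 1.973425, 1.940372, 1.894406, 1.835833, 1.765043, 1.682507, 1.588774, 1.484468, 1.370283, 1.24698, 1.115377, 0.976352, 0.83083, 0.679779, 0.524203, 0.36514, 0.203646, 0.040797, -0.122323, -0.28463, -0.445042, -0.602492, -0.755933, -0.904344, -1.046736, -1.182162, -1.309721, -1.428565, -1.537901, -1.637003, -1.725211, -1.801938, -1.866673, -1.918986, -1.958528, -1.985037, -1.998336].
Lovász (edge-transitive): ϑ = −77·(-2*cos(pi/77))/((2)−(-2*cos(pi/77))) = 77*cos(pi/77)/(cos(pi/77) + 1).
≈ 38.4839735 (to 7 d.p.).
α=38, χ(Ḡ)=39; ϑ=77*cos(pi/77)/(cos(pi/77) + 1) lies between (both strict).

77*cos(pi/77)/(cos(pi/77) + 1)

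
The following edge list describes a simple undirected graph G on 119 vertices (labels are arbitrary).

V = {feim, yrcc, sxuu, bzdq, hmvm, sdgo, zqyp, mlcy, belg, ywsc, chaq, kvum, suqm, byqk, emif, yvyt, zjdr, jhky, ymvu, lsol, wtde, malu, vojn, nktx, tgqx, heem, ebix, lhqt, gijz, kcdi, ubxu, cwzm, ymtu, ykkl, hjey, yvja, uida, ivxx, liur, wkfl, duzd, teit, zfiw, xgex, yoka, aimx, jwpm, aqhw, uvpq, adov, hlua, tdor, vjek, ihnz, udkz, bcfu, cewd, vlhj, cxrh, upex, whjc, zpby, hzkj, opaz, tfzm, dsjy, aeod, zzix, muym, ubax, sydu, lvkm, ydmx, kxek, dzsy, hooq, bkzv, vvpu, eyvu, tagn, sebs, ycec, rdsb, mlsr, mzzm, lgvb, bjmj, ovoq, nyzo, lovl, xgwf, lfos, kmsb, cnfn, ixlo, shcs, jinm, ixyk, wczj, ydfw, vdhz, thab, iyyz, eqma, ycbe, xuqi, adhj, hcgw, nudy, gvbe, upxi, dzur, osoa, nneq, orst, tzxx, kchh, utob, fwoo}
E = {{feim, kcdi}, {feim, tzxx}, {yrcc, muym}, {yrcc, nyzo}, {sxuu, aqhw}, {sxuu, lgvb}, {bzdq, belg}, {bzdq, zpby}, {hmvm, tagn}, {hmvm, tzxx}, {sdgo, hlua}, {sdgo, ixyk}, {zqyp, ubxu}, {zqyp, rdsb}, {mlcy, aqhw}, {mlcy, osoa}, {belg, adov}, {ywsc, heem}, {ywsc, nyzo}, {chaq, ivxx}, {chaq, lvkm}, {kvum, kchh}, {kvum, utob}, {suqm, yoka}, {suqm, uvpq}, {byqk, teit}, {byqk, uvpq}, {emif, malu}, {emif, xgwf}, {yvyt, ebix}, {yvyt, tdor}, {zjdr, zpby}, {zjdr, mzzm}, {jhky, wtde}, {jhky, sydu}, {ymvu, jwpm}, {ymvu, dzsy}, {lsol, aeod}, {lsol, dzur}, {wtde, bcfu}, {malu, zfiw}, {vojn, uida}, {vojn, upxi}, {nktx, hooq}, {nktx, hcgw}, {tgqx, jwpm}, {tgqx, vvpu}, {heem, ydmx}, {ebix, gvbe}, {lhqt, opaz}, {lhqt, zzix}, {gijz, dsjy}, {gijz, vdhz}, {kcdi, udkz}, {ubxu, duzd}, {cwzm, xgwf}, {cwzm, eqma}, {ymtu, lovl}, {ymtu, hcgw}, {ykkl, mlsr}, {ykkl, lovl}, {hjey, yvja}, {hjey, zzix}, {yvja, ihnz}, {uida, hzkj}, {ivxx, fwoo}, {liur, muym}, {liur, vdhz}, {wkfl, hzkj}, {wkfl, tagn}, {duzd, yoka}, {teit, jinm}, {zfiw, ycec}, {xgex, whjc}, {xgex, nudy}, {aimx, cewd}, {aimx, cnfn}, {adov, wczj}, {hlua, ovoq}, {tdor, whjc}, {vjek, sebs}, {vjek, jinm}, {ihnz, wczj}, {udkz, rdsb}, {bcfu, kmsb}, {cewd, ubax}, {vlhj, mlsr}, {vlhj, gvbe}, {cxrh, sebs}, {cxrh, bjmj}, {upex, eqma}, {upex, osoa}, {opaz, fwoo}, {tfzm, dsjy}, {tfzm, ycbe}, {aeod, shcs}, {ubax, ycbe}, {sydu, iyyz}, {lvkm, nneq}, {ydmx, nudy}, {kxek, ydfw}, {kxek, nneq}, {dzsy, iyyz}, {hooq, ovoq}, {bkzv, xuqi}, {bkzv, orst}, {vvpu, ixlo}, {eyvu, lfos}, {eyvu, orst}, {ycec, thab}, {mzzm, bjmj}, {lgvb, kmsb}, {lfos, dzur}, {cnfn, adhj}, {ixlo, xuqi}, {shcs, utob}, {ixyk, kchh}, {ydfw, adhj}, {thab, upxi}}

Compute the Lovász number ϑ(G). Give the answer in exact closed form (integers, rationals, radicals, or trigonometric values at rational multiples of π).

Vertex cxrh has 2 neighbors: sebs, bjmj.
deg(kvum) = 2; N(kvum) = {kchh, utob}.
deg(gvbe) = 2; N(gvbe) = {ebix, vlhj}.
N(nyzo) = {yrcc, ywsc}, |N(nyzo)| = 2.
2-regular, N=119; connected 2-regular on 119 ⇒ C_{119}.
spec(A) ≈ [2.0, 1.9972, 1.9889, 1.975, 1.9556, 1.9307, 1.9005, 1.8649, 1.8242, 1.7784, 1.7276, 1.672, 1.6118, 1.5471, 1.478, 1.4048, 1.3278, 1.247, 1.1627, 1.0752, 0.9847, 0.8915, 0.7957, 0.6978, 0.5979, 0.4964, 0.3934, 0.2894, 0.1845, 0.0792, -0.0264, -0.1319, -0.237, -0.3415, -0.445, -0.5473, -0.6481, -0.747, -0.8439, -0.9384, -1.0303, -1.1194, -1.2053, -1.2878, -1.3668, -1.4419, -1.5131, -1.58, -1.6425, -1.7004, -1.7536, -1.8019, -1.8452, -1.8834, -1.9163, -1.9438, -1.9659, -1.9826, -1.9937, -1.9993] (distinct, 4 d.p.).
−119·(-2*cos(pi/119)) / ((2)−(-2*cos(pi/119))) = 119*cos(pi/119)/(cos(pi/119) + 1) = ϑ(G).
ϑ(G) ≈ 59.48963156.
Lovász sandwich 59 ≤ 119*cos(pi/119)/(cos(pi/119) + 1) ≤ 60: both strict.

119*cos(pi/119)/(cos(pi/119) + 1)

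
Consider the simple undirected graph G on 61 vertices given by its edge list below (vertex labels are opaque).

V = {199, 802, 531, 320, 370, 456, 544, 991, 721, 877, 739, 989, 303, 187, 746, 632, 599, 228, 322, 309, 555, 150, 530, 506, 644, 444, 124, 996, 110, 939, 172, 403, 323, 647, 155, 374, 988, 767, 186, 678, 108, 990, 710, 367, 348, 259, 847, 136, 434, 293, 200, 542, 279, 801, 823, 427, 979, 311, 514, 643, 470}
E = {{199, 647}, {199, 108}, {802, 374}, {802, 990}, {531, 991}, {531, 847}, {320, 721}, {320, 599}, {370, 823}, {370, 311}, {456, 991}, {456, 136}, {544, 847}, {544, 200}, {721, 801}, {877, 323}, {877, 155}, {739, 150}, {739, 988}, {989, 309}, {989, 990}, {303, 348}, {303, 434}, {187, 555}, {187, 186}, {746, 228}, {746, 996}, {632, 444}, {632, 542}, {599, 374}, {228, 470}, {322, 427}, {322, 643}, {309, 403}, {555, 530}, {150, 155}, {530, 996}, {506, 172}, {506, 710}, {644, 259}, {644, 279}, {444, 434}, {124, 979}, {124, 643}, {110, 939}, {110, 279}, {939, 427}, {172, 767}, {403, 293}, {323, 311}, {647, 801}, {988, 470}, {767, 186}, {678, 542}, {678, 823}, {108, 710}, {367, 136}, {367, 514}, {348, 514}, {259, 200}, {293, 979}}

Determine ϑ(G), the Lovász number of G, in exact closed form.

N(599) = {320, 374}, |N(599)| = 2.
deg(374) = 2; N(374) = {802, 599}.
N(647) = {199, 801}, |N(647)| = 2.
deg(721) = 2; N(721) = {320, 801}.
G on 61 vertices is 2-regular; connected 2-regular on 61 ⇒ C_{61}.
The 31 distinct eigenvalues: [2.0, 1.989, 1.958, 1.905, 1.833, 1.741, 1.63, 1.502, 1.359, 1.2, 1.03, 0.848, 0.657, 0.459, 0.257, 0.051, -0.154, -0.359, -0.559, -0.753, -0.94, -1.116, -1.281, -1.432, -1.568, -1.688, -1.789, -1.871, -1.934, -1.976, -1.997].
−61·(-2*cos(pi/61)) / ((2)−(-2*cos(pi/61))) = 61*cos(pi/61)/(cos(pi/61) + 1) = ϑ(G).
Numerically 30.47976646.
Lovász sandwich 30 ≤ 61*cos(pi/61)/(cos(pi/61) + 1) ≤ 31: both strict.

61*cos(pi/61)/(cos(pi/61) + 1)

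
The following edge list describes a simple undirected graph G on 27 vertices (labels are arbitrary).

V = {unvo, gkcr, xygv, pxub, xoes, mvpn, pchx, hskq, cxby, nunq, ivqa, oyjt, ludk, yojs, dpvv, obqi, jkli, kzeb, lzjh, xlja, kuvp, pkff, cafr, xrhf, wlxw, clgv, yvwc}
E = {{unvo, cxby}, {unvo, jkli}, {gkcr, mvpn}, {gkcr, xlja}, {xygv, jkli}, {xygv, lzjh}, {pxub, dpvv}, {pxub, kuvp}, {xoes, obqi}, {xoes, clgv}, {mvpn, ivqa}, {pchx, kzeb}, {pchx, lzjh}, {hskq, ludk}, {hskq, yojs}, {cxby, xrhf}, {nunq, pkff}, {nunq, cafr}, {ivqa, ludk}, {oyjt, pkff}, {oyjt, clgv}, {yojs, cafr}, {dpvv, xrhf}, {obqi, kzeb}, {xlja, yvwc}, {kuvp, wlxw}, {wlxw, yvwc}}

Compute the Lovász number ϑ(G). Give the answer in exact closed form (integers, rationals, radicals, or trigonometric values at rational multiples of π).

27*cos(pi/27)/(cos(pi/27) + 1)

deg(xygv) = 2; N(xygv) = {jkli, lzjh}.
N(kzeb) = {pchx, obqi}, |N(kzeb)| = 2.
deg(clgv) = 2; N(clgv) = {xoes, oyjt}.
deg(pxub) = 2; N(pxub) = {dpvv, kuvp}.
27-vertex 2-regular graph: connected 2-regular on 27 ⇒ C_{27}.
spec(A) ≈ [2.0, 1.9461, 1.7873, 1.5321, 1.1943, 0.7922, 0.3473, -0.1163, -0.5736, -1.0, -1.3725, -1.671, -1.8794, -1.9865] (distinct, 4 d.p.).
ϑ = −N·λ_min/(λ_max−λ_min) = −27·(-2*cos(pi/27))/(2−(-2*cos(pi/27))) = 27*cos(pi/27)/(cos(pi/27) + 1).
= 13.4542041… (decimal).
Sandwich: α(G)=13 ≤ ϑ(G)=27*cos(pi/27)/(cos(pi/27) + 1) ≤ χ(Ḡ)=14 (both strict).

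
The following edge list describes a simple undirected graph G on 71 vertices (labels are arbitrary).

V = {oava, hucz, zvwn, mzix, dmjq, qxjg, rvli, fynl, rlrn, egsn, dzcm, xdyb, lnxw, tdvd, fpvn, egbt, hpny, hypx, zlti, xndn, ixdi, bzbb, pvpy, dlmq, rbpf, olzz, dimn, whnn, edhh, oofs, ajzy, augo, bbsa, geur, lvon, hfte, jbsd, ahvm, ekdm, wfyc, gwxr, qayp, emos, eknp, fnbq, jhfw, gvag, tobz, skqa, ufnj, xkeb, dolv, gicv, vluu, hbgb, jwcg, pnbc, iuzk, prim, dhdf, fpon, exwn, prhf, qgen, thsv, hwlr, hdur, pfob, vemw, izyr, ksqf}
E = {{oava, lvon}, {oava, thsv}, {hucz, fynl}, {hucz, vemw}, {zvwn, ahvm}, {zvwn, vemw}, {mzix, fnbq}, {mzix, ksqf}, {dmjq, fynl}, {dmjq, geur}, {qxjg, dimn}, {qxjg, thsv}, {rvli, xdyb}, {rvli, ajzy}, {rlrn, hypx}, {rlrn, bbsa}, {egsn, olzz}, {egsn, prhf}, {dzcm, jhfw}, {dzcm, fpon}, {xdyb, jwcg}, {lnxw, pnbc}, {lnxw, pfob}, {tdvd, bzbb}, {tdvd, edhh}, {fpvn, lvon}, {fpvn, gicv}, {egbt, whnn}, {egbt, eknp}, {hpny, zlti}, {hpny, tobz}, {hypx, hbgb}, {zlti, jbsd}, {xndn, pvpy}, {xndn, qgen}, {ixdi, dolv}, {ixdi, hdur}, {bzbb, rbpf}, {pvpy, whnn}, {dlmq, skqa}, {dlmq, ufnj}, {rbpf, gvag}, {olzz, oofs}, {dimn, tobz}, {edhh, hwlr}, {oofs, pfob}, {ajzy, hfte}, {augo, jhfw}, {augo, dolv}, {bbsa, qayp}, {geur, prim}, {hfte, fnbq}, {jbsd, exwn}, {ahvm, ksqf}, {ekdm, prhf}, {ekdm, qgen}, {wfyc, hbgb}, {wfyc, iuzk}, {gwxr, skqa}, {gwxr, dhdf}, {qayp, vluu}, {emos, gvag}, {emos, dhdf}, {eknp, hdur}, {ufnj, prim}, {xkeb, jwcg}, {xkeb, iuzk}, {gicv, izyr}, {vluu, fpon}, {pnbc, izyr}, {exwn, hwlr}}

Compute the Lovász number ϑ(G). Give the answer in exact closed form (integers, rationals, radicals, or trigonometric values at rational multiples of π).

71*cos(pi/71)/(cos(pi/71) + 1)

deg(hucz) = 2; N(hucz) = {fynl, vemw}.
N(augo) = {jhfw, dolv}, |N(augo)| = 2.
deg(qxjg) = 2; N(qxjg) = {dimn, thsv}.
Vertex pvpy has 2 neighbors: xndn, whnn.
71-vertex 2-regular graph: a single 71-cycle (edge-transitive).
spec(A) ≈ [2.0, 1.99217, 1.96876, 1.92993, 1.876, 1.80739, 1.72463, 1.62837, 1.51937, 1.39848, 1.26665, 1.1249, 0.97435, 0.81617, 0.6516, 0.48194, 0.3085, 0.13265, -0.04424, -0.22079, -0.3956, -0.56732, -0.7346, -0.89613, -1.05065, -1.19694, -1.33387, -1.46036, -1.57542, -1.67814, -1.76774, -1.8435, -1.90483, -1.95125, -1.98241, -1.99804] (distinct, 5 d.p.).
With N=71: ϑ(G) = 71·(-(-1)*2*cos(pi/71))/(2−(-2*cos(pi/71))) = 71*cos(pi/71)/(cos(pi/71) + 1).
Numerically 35.48262.
Sandwich: α(G)=35 ≤ ϑ(G)=71*cos(pi/71)/(cos(pi/71) + 1) ≤ χ(Ḡ)=36 (both strict).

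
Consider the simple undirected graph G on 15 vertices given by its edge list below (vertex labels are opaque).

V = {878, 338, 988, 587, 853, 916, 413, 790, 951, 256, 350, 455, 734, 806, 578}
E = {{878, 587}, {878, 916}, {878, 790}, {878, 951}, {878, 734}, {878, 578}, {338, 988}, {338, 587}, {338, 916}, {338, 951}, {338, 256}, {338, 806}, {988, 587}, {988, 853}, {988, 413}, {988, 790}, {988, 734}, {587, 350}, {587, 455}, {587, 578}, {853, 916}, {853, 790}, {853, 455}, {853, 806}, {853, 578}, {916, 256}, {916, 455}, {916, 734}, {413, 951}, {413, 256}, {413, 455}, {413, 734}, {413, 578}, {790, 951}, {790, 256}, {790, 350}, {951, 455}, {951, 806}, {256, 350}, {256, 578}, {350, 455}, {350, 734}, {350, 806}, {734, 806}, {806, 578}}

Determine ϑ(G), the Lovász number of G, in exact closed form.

5

N(578) = {878, 587, 853, 413, 256, 806}, |N(578)| = 6.
deg(256) = 6; N(256) = {338, 916, 413, 790, 350, 578}.
N(806) = {338, 853, 951, 350, 734, 578}, |N(806)| = 6.
deg(916) = 6; N(916) = {878, 338, 853, 256, 455, 734}.
Every vertex has degree 6 (N=15); Kneser K(6,2) on C(6,2)=15 vertices.
The 3 distinct eigenvalues: [6.0, 1.0, -3.0].
ϑ = −N·λ_min/(λ_max−λ_min) = −15·(-3)/(6−(-3)) = 5.
≈ 5.0000 (to 4 d.p.).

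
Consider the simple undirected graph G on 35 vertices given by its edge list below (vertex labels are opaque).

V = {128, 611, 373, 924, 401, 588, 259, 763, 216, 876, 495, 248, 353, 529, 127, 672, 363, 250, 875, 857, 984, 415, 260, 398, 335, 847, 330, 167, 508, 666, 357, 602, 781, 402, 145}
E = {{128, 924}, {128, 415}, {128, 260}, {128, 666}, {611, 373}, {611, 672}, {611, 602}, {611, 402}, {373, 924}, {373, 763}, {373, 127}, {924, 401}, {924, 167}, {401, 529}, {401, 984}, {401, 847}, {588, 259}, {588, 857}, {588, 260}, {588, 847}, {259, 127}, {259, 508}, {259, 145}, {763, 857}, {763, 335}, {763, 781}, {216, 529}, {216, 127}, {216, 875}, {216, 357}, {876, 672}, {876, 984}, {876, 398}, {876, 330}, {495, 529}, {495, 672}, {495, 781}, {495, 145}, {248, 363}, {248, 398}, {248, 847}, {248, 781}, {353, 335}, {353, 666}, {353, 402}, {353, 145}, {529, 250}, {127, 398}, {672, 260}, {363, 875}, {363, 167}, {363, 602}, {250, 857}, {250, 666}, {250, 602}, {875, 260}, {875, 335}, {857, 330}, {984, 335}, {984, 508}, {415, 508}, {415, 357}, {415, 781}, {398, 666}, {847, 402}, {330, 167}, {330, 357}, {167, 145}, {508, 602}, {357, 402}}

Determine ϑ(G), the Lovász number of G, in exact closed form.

15

deg(330) = 4; N(330) = {876, 857, 167, 357}.
Vertex 781 has 4 neighbors: 763, 495, 248, 415.
deg(666) = 4; N(666) = {128, 353, 250, 398}.
deg(259) = 4; N(259) = {588, 127, 508, 145}.
Every vertex has degree 4 (N=35); Kneser K(7,3) on C(7,3)=35 vertices.
The 4 distinct eigenvalues: [4.0, 2.0, -1.0, -3.0].
−35·(-3) / ((4)−(-3)) = 15 = ϑ(G).
ϑ(G) ≈ 15.000000.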